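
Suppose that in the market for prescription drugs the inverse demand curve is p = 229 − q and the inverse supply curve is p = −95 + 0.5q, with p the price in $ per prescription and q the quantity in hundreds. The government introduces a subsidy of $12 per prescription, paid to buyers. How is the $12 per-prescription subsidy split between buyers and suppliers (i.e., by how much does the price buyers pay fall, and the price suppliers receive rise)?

Rewrite in direct form: qd = 229 − p and qs = 2p + 190.
Without the subsidy, 229 − p = 2p + 190 gives 3p = 39, so p* = $13 and q* = 216.
With a per-unit subsidy paid to buyers, each effectively pays p − 12, so demand becomes qd = 229 − (p − 12).
New equilibrium: buyers pay $5, suppliers receive $17, q = 224. (Wedge: pb − ps = −12.)
Gain to buyers: $8; to suppliers: $4. (They sum to $12.)

Buyers gain $8 per prescription; suppliers gain $4 per prescription.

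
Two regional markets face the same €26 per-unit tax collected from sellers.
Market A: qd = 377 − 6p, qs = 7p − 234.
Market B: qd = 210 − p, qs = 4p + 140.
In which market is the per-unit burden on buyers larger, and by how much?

Market A: pre-tax p* = €47, q* = 95; post-tax q = 11; per-unit burden on buyers = €14.
Market B: pre-tax p* = €14, q* = 196; post-tax q = 175.2; per-unit burden on buyers = €20.8.
Difference: €14 vs €20.8 → market B is larger by €6.8.

Market B, by €6.8.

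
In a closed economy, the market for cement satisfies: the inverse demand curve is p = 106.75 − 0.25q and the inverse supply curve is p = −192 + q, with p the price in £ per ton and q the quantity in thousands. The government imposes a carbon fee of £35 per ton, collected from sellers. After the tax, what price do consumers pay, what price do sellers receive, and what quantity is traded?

Consumers pay £54; sellers receive £19; quantity = 211.

Rewrite in direct form: qd = 427 − 4p and qs = p + 192.
Without the tax, 427 − 4p = p + 192 gives 5p = 235, so p* = £47 and q* = 239.
With the tax collected from sellers, supply shifts: qs = (p − 35) + 192.
New equilibrium: consumers pay £54, sellers receive £19, q = 211. (Wedge: pb − ps = 35.)
The less price-elastic side of the market bears the larger share of a per-unit tax.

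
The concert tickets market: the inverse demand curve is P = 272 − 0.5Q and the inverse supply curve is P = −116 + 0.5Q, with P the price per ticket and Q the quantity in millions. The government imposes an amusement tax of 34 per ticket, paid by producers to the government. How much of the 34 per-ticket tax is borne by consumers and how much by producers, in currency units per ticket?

Consumers bear 17 per ticket; producers bear 17 per ticket.

Rewrite in direct form: Qd = 544 − 2P and Qs = 2P + 232.
Before the tax: set 544 − 2P = 2P + 232 → P* = 78, Q* = 388.
With the tax collected from producers, supply shifts: Qs = 2(P − 34) + 232.
Solving gives Q = 354 with consumers paying 95 and producers receiving 61 (the 34 wedge).
Burden on consumers: 17; on producers: 17. (They sum to 34.)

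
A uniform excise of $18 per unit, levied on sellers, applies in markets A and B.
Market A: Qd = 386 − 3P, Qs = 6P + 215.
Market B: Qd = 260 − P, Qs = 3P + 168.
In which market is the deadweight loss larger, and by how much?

Market A, by $202.5.

Market A: pre-tax P* = $19, Q* = 329; post-tax Q = 293; deadweight loss = $324.
Market B: pre-tax P* = $23, Q* = 237; post-tax Q = 223.5; deadweight loss = $121.5.
Difference: $324 vs $121.5 → market A is larger by $202.5.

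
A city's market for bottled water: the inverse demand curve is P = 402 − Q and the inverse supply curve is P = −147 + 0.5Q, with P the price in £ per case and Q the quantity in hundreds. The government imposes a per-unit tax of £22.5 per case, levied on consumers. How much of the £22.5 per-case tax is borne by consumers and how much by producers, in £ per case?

Consumers bear £15 per case; producers bear £7.5 per case.

Rewrite in direct form: Qd = 402 − P and Qs = 2P + 294.
Before the tax: set 402 − P = 2P + 294 → P* = £36, Q* = 366.
With the tax collected from consumers, demand (in seller-price terms) shifts: Qd = 402 − (P + 22.5).
Solving gives Q = 351 with consumers paying £51 and producers receiving £28.5 (the £22.5 wedge).
Burden on consumers: £15; on producers: £7.5. (They sum to £22.5.)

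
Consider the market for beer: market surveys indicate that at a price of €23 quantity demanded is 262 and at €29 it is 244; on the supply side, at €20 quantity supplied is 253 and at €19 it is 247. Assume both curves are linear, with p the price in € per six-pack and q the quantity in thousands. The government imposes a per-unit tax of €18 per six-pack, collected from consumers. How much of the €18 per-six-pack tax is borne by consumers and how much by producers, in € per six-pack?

Demand slope: (244 − 262)/(29 − 23) = -3, so qd = 331 − 3p.
Supply slope: (247 − 253)/(19 − 20) = 6, so qs = 6p + 133.
Without the tax, 331 − 3p = 6p + 133 gives 9p = 198, so p* = €22 and q* = 265.
With the tax collected from consumers, demand (in seller-price terms) shifts: qd = 331 − 3(p + 18).
New equilibrium: consumers pay €34, producers receive €16, q = 229. (Wedge: pb − ps = 18.)
Burden on consumers: €12; on producers: €6. (They sum to €18.)
The less price-elastic side of the market bears the larger share of a per-unit tax.

Consumers bear €12 per six-pack; producers bear €6 per six-pack.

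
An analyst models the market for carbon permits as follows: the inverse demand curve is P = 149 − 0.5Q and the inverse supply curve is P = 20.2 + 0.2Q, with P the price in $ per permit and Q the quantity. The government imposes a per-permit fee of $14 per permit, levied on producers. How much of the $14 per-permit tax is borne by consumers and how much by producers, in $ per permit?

Consumers bear $10 per permit; producers bear $4 per permit.

Rewrite in direct form: Qd = 298 − 2P and Qs = 5P − 101.
Without the tax, 298 − 2P = 5P − 101 gives 7P = 399, so P* = $57 and Q* = 184.
With the tax collected from producers, supply shifts: Qs = 5(P − 14) − 101.
Solving gives Q = 164 with consumers paying $67 and producers receiving $53 (the $14 wedge).
Burden on consumers: $10; on producers: $4. (They sum to $14.)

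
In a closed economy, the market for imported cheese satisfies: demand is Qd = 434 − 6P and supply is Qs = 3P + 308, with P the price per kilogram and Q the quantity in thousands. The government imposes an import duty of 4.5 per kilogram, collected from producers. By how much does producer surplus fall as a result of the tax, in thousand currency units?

Producer surplus falls by 1036.5 thousand.

Without the tax, 434 − 6P = 3P + 308 gives 9P = 126, so P* = 14 and Q* = 350.
With the tax collected from producers, supply shifts: Qs = 3(P − 4.5) + 308.
New equilibrium: consumers pay 15.5, producers receive 11, Q = 341. (Wedge: Pb − Ps = 4.5.)
ΔPS is the trapezoid between Q = 341 and Q = 350 of height 3: ½ · (350 + 341) · 3 = 1036.5.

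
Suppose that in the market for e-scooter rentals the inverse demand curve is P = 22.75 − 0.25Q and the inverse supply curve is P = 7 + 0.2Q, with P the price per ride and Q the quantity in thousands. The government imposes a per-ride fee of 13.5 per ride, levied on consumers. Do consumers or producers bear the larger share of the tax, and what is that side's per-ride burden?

Consumers bear the larger share: 7.5 per ride.

Rewrite in direct form: Qd = 91 − 4P and Qs = 5P − 35.
Without the tax, 91 − 4P = 5P − 35 gives 9P = 126, so P* = 14 and Q* = 35.
With the tax collected from consumers, demand (in seller-price terms) shifts: Qd = 91 − 4(P + 13.5).
New equilibrium: consumers pay 21.5, producers receive 8, Q = 5. (Wedge: Pb − Ps = 13.5.)
Per-ride burden: consumers 7.5, producers 6.
Consumers take the larger share because demand is less price-elastic here (demand slope 4 vs supply slope 5).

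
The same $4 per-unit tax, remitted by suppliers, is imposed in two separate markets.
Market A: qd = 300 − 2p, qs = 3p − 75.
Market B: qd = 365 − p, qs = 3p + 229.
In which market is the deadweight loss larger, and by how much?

Market A: pre-tax p* = $75, q* = 150; post-tax q = 145.2; deadweight loss = $9.6.
Market B: pre-tax p* = $34, q* = 331; post-tax q = 328; deadweight loss = $6.
Difference: $9.6 vs $6 → market A is larger by $3.6.

Market A, by $3.6.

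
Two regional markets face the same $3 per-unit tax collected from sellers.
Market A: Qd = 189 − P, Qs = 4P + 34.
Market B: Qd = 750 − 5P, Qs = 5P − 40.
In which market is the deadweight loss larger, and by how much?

Market A: pre-tax P* = $31, Q* = 158; post-tax Q = 155.6; deadweight loss = $3.6.
Market B: pre-tax P* = $79, Q* = 355; post-tax Q = 347.5; deadweight loss = $11.25.
Difference: $3.6 vs $11.25 → market B is larger by $7.65.

Market B, by $7.65.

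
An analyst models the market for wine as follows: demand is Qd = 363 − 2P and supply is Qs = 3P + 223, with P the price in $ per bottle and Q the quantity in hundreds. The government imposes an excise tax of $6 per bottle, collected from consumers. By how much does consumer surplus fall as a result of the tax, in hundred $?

Consumer surplus falls by $1092.24 hundred.

Before the tax: set 363 − 2P = 3P + 223 → P* = $28, Q* = 307.
With the tax collected from consumers, demand (in seller-price terms) shifts: Qd = 363 − 2(P + 6).
New equilibrium: consumers pay $31.6, sellers receive $25.6, Q = 299.8. (Wedge: Pb − Ps = 6.)
ΔCS is the trapezoid between Q = 299.8 and Q = 307 of height $3.6: ½ · (307 + 299.8) · 3.6 = $1092.24.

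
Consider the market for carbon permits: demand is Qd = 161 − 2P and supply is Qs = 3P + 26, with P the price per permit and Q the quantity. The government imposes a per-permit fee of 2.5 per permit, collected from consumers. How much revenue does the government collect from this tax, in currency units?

Tax revenue = 260.

Before the tax: set 161 − 2P = 3P + 26 → P* = 27, Q* = 107.
With the tax collected from consumers, demand (in seller-price terms) shifts: Qd = 161 − 2(P + 2.5).
Solving gives Q = 104 with consumers paying 28.5 and producers receiving 26 (the 2.5 wedge).
Revenue = t · Q = 2.5 · 104 = 260.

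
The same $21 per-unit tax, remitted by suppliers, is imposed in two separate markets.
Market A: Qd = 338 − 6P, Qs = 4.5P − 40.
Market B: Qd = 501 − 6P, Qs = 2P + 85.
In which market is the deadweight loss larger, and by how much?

Market A: pre-tax P* = $36, Q* = 122; post-tax Q = 68; deadweight loss = $567.
Market B: pre-tax P* = $52, Q* = 189; post-tax Q = 157.5; deadweight loss = $330.75.
Difference: $567 vs $330.75 → market A is larger by $236.25.

Market A, by $236.25.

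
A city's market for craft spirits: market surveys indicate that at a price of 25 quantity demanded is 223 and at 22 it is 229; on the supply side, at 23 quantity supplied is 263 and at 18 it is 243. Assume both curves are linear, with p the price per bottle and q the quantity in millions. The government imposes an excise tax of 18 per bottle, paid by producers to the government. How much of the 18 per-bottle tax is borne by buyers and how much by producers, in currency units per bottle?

Buyers bear 12 per bottle; producers bear 6 per bottle.

Demand slope: (229 − 223)/(22 − 25) = -2, so qd = 273 − 2p.
Supply slope: (243 − 263)/(18 − 23) = 4, so qs = 4p + 171.
Before the tax: set 273 − 2p = 4p + 171 → p* = 17, q* = 239.
With the tax collected from producers, supply shifts: qs = 4(p − 18) + 171.
Solving gives q = 215 with buyers paying 29 and producers receiving 11 (the 18 wedge).
Burden on buyers: 12; on producers: 6. (They sum to 18.)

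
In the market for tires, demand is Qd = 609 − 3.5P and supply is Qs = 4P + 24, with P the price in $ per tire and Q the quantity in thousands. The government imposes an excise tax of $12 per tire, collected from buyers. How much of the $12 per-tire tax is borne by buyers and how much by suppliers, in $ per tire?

Buyers bear $6.4 per tire; suppliers bear $5.6 per tire.

Before the tax: set 609 − 3.5P = 4P + 24 → P* = $78, Q* = 336.
With the tax collected from buyers, demand (in seller-price terms) shifts: Qd = 609 − 3.5(P + 12).
New equilibrium: buyers pay $84.4, suppliers receive $72.4, Q = 313.6. (Wedge: Pb − Ps = 12.)
Burden on buyers: $6.4; on suppliers: $5.6. (They sum to $12.)
The less price-elastic side of the market bears the larger share of a per-unit tax.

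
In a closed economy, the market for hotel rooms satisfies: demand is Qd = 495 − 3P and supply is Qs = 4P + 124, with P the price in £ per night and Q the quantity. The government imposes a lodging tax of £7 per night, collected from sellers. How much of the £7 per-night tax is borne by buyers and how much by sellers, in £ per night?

Buyers bear £4 per night; sellers bear £3 per night.

Before the tax: set 495 − 3P = 4P + 124 → P* = £53, Q* = 336.
With the tax collected from sellers, supply shifts: Qs = 4(P − 7) + 124.
Solving gives Q = 324 with buyers paying £57 and sellers receiving £50 (the £7 wedge).
Burden on buyers: £4; on sellers: £3. (They sum to £7.)
The less price-elastic side of the market bears the larger share of a per-unit tax.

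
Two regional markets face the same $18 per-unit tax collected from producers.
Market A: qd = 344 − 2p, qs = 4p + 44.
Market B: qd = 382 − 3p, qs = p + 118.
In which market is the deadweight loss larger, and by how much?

Market A, by $94.5.

Market A: pre-tax p* = $50, q* = 244; post-tax q = 220; deadweight loss = $216.
Market B: pre-tax p* = $66, q* = 184; post-tax q = 170.5; deadweight loss = $121.5.
Difference: $216 vs $121.5 → market A is larger by $94.5.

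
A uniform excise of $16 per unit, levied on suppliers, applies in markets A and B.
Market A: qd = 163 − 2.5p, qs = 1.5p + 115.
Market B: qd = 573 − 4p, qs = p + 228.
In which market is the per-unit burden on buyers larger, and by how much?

Market A: pre-tax p* = $12, q* = 133; post-tax q = 118; per-unit burden on buyers = $6.
Market B: pre-tax p* = $69, q* = 297; post-tax q = 284.2; per-unit burden on buyers = $3.2.
Difference: $6 vs $3.2 → market A is larger by $2.8.

Market A, by $2.8.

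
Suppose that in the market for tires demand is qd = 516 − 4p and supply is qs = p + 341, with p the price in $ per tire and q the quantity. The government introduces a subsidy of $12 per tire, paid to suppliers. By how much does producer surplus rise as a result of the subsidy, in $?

Producer surplus rises by $3655.68.

Before the subsidy: set 516 − 4p = p + 341 → p* = $35, q* = 376.
With a per-unit subsidy paid to suppliers, each receives p + 12 per unit sold, so supply becomes qs = (p + 12) + 341.
New equilibrium: buyers pay $32.6, suppliers receive $44.6, q = 385.6. (Wedge: pb − ps = −12.)
ΔPS is the trapezoid between Q = 385.6 and Q = 376 of height $9.6: ½ · (376 + 385.6) · 9.6 = $3655.68.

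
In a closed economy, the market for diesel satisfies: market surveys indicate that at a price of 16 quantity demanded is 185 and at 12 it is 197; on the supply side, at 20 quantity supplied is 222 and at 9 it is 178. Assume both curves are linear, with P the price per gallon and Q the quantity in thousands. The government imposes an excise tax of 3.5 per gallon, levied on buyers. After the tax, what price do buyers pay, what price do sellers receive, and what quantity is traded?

Demand slope: (197 − 185)/(12 − 16) = -3, so Qd = 233 − 3P.
Supply slope: (178 − 222)/(9 − 20) = 4, so Qs = 4P + 142.
Without the tax, 233 − 3P = 4P + 142 gives 7P = 91, so P* = 13 and Q* = 194.
With the tax collected from buyers, demand (in seller-price terms) shifts: Qd = 233 − 3(P + 3.5).
New equilibrium: buyers pay 15, sellers receive 11.5, Q = 188. (Wedge: Pb − Ps = 3.5.)

Buyers pay 15; sellers receive 11.5; quantity = 188.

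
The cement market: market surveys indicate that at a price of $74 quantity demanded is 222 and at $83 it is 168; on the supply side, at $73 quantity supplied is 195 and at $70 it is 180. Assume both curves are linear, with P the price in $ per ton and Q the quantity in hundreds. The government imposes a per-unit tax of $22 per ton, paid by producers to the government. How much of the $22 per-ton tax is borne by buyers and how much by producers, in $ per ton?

Buyers bear $10 per ton; producers bear $12 per ton.

Demand slope: (168 − 222)/(83 − 74) = -6, so Qd = 666 − 6P.
Supply slope: (180 − 195)/(70 − 73) = 5, so Qs = 5P − 170.
Before the tax: set 666 − 6P = 5P − 170 → P* = $76, Q* = 210.
With the tax collected from producers, supply shifts: Qs = 5(P − 22) − 170.
Solving gives Q = 150 with buyers paying $86 and producers receiving $64 (the $22 wedge).
Burden on buyers: $10; on producers: $12. (They sum to $22.)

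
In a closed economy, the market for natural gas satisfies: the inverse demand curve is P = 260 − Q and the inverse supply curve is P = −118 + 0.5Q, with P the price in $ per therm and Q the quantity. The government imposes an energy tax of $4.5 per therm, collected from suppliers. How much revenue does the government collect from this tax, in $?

Tax revenue = $1120.5.

Inverting to Q(P) form: Qd = 260 − P; Qs = 2P + 236.
Before the tax: set 260 − P = 2P + 236 → P* = $8, Q* = 252.
With the tax collected from suppliers, supply shifts: Qs = 2(P − 4.5) + 236.
Solving gives Q = 249 with consumers paying $11 and suppliers receiving $6.5 (the $4.5 wedge).
Revenue = t · Q = 4.5 · 249 = $1120.5.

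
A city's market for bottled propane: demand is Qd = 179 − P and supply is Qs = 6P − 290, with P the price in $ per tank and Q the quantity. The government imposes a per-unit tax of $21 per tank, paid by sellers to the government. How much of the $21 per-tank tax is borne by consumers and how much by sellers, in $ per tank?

Without the tax, 179 − P = 6P − 290 gives 7P = 469, so P* = $67 and Q* = 112.
With the tax collected from sellers, supply shifts: Qs = 6(P − 21) − 290.
Solving gives Q = 94 with consumers paying $85 and sellers receiving $64 (the $21 wedge).
Burden on consumers: $18; on sellers: $3. (They sum to $21.)

Consumers bear $18 per tank; sellers bear $3 per tank.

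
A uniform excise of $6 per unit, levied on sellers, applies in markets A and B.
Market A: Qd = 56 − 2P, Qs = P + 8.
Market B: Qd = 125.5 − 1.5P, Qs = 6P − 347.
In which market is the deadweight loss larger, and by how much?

Market A: pre-tax P* = $16, Q* = 24; post-tax Q = 20; deadweight loss = $12.
Market B: pre-tax P* = $63, Q* = 31; post-tax Q = 23.8; deadweight loss = $21.6.
Difference: $12 vs $21.6 → market B is larger by $9.6.

Market B, by $9.6.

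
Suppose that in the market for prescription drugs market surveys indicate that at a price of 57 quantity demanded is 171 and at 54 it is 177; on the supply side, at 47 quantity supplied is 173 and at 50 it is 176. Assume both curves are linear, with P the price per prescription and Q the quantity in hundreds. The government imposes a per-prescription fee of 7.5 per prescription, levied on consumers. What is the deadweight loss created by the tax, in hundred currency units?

Deadweight loss = 18.75 hundred.

Demand slope: (177 − 171)/(54 − 57) = -2, so Qd = 285 − 2P.
Supply slope: (176 − 173)/(50 − 47) = 1, so Qs = P + 126.
Before the tax: set 285 − 2P = P + 126 → P* = 53, Q* = 179.
With the tax collected from consumers, demand (in seller-price terms) shifts: Qd = 285 − 2(P + 7.5).
New equilibrium: consumers pay 55.5, producers receive 48, Q = 174. (Wedge: Pb − Ps = 7.5.)
Quantity falls by |ΔQ| = |179 − 174| = 5.
DWL = ½ · t · |ΔQ| = ½ · 7.5 · 5 = 18.75.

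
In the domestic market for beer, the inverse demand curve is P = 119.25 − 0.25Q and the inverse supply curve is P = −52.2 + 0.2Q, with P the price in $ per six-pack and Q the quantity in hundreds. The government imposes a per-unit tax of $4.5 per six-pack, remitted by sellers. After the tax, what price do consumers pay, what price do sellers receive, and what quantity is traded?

Consumers pay $26.5; sellers receive $22; quantity = 371.

Rewrite in direct form: Qd = 477 − 4P and Qs = 5P + 261.
Without the tax, 477 − 4P = 5P + 261 gives 9P = 216, so P* = $24 and Q* = 381.
With the tax collected from sellers, supply shifts: Qs = 5(P − 4.5) + 261.
New equilibrium: consumers pay $26.5, sellers receive $22, Q = 371. (Wedge: Pb − Ps = 4.5.)
The less price-elastic side of the market bears the larger share of a per-unit tax.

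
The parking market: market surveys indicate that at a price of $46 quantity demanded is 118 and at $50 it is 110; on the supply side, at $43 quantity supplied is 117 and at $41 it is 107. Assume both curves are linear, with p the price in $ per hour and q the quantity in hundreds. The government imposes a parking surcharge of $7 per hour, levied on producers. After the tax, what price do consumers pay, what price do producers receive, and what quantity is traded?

Demand slope: (110 − 118)/(50 − 46) = -2, so qd = 210 − 2p.
Supply slope: (107 − 117)/(41 − 43) = 5, so qs = 5p − 98.
Before the tax: set 210 − 2p = 5p − 98 → p* = $44, q* = 122.
With the tax collected from producers, supply shifts: qs = 5(p − 7) − 98.
Solving gives q = 112 with consumers paying $49 and producers receiving $42 (the $7 wedge).

Consumers pay $49; producers receive $42; quantity = 112.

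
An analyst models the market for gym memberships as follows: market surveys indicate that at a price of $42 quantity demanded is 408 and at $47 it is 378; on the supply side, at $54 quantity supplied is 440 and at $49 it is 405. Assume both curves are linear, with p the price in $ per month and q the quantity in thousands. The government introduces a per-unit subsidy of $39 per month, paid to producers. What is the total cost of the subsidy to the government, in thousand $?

Government outlay = $19890 thousand.

Demand slope: (378 − 408)/(47 − 42) = -6, so qd = 660 − 6p.
Supply slope: (405 − 440)/(49 − 54) = 7, so qs = 7p + 62.
Without the subsidy, 660 − 6p = 7p + 62 gives 13p = 598, so p* = $46 and q* = 384.
With a per-unit subsidy paid to producers, each receives p + 39 per unit sold, so supply becomes qs = 7(p + 39) + 62.
Solving gives q = 510 with buyers paying $25 and producers receiving $64 (the $39 wedge).
Outlay = t · Q = 39 · 510 = $19890.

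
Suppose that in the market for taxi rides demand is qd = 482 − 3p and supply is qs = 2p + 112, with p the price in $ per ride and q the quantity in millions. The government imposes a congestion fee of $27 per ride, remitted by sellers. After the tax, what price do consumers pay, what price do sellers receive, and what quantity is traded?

Consumers pay $84.8; sellers receive $57.8; quantity = 227.6.

Without the tax, 482 − 3p = 2p + 112 gives 5p = 370, so p* = $74 and q* = 260.
With the tax collected from sellers, supply shifts: qs = 2(p − 27) + 112.
New equilibrium: consumers pay $84.8, sellers receive $57.8, q = 227.6. (Wedge: pb − ps = 27.)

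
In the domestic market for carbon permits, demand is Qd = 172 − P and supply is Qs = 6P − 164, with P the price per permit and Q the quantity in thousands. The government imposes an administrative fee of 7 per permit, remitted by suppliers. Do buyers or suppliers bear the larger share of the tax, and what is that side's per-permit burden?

Buyers bear the larger share: 6 per permit.

Before the tax: set 172 − P = 6P − 164 → P* = 48, Q* = 124.
With the tax collected from suppliers, supply shifts: Qs = 6(P − 7) − 164.
New equilibrium: buyers pay 54, suppliers receive 47, Q = 118. (Wedge: Pb − Ps = 7.)
Per-permit burden: buyers 6, suppliers 1.
Buyers take the larger share because demand is less price-elastic here (demand slope 1 vs supply slope 6).
The less price-elastic side of the market bears the larger share of a per-unit tax.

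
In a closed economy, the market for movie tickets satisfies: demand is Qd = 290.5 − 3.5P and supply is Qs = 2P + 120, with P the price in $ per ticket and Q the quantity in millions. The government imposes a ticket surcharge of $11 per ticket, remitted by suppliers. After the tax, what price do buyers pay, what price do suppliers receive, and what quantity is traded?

Buyers pay $35; suppliers receive $24; quantity = 168.

Before the tax: set 290.5 − 3.5P = 2P + 120 → P* = $31, Q* = 182.
With the tax collected from suppliers, supply shifts: Qs = 2(P − 11) + 120.
Solving gives Q = 168 with buyers paying $35 and suppliers receiving $24 (the $11 wedge).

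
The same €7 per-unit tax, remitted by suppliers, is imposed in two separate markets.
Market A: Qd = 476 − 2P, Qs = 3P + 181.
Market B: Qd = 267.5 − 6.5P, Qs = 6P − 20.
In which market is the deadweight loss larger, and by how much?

Market B, by €47.04.

Market A: pre-tax P* = €59, Q* = 358; post-tax Q = 349.6; deadweight loss = €29.4.
Market B: pre-tax P* = €23, Q* = 118; post-tax Q = 96.16; deadweight loss = €76.44.
Difference: €29.4 vs €76.44 → market B is larger by €47.04.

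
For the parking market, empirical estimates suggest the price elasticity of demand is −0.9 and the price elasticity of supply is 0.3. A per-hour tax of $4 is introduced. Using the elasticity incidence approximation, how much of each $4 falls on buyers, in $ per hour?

Buyers bear ≈ $1 per hour.

Incidence ratio: buyers' share ≈ εs / (εs + |εd|) = 0.3 / (0.3 + 0.9) = 0.25.
So buyers bear ≈ 0.25 × $4 = $1; suppliers bear $3.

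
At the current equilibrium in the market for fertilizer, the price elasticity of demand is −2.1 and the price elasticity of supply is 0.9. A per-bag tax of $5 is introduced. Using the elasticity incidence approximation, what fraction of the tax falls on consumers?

Consumers' share ≈ 0.3.

Incidence ratio: consumers' share ≈ εs / (εs + |εd|) = 0.9 / (0.9 + 2.1) = 0.3.
Supply is the less elastic side, so consumers bear the smaller share.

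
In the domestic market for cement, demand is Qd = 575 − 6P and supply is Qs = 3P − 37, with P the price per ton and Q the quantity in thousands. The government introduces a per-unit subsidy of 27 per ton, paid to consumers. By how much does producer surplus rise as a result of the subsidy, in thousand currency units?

Producer surplus rises by 3492 thousand.

Before the subsidy: set 575 − 6P = 3P − 37 → P* = 68, Q* = 167.
With a per-unit subsidy paid to consumers, each effectively pays P − 27, so demand becomes Qd = 575 − 6(P − 27).
Solving gives Q = 221 with consumers paying 59 and producers receiving 86 (the 27 wedge).
ΔPS is the trapezoid between Q = 221 and Q = 167 of height 18: ½ · (167 + 221) · 18 = 3492.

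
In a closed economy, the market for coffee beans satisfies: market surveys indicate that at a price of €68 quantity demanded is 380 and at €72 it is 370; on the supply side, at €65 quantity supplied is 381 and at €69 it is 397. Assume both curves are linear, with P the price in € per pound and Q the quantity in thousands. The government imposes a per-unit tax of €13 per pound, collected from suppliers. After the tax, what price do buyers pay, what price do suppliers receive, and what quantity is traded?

Buyers pay €74; suppliers receive €61; quantity = 365.

Demand slope: (370 − 380)/(72 − 68) = -2.5, so Qd = 550 − 2.5P.
Supply slope: (397 − 381)/(69 − 65) = 4, so Qs = 4P + 121.
Before the tax: set 550 − 2.5P = 4P + 121 → P* = €66, Q* = 385.
With the tax collected from suppliers, supply shifts: Qs = 4(P − 13) + 121.
Solving gives Q = 365 with buyers paying €74 and suppliers receiving €61 (the €13 wedge).
The less price-elastic side of the market bears the larger share of a per-unit tax.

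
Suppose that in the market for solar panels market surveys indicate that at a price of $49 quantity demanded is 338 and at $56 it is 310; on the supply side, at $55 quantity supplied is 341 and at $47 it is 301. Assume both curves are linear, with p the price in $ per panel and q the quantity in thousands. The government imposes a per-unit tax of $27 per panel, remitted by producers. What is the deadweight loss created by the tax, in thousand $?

Deadweight loss = $810 thousand.

Demand slope: (310 − 338)/(56 − 49) = -4, so qd = 534 − 4p.
Supply slope: (301 − 341)/(47 − 55) = 5, so qs = 5p + 66.
Without the tax, 534 − 4p = 5p + 66 gives 9p = 468, so p* = $52 and q* = 326.
With the tax collected from producers, supply shifts: qs = 5(p − 27) + 66.
New equilibrium: buyers pay $67, producers receive $40, q = 266. (Wedge: pb − ps = 27.)
Quantity falls by |ΔQ| = |326 − 266| = 60.
DWL = ½ · t · |ΔQ| = ½ · 27 · 60 = $810.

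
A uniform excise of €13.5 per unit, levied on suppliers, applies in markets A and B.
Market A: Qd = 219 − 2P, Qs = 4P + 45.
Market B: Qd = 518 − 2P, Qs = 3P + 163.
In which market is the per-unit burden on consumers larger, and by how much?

Market A: pre-tax P* = €29, Q* = 161; post-tax Q = 143; per-unit burden on consumers = €9.
Market B: pre-tax P* = €71, Q* = 376; post-tax Q = 359.8; per-unit burden on consumers = €8.1.
Difference: €9 vs €8.1 → market A is larger by €0.9.

Market A, by €0.9.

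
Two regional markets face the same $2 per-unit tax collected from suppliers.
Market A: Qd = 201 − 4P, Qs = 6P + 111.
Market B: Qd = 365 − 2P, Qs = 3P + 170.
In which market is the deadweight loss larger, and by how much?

Market A: pre-tax P* = $9, Q* = 165; post-tax Q = 160.2; deadweight loss = $4.8.
Market B: pre-tax P* = $39, Q* = 287; post-tax Q = 284.6; deadweight loss = $2.4.
Difference: $4.8 vs $2.4 → market A is larger by $2.4.

Market A, by $2.4.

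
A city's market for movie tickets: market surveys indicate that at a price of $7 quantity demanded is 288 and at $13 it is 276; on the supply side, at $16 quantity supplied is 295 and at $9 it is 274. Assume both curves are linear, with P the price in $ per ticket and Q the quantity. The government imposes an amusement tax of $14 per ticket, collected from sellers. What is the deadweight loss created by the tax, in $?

Deadweight loss = $117.6.

Demand slope: (276 − 288)/(13 − 7) = -2, so Qd = 302 − 2P.
Supply slope: (274 − 295)/(9 − 16) = 3, so Qs = 3P + 247.
Without the tax, 302 − 2P = 3P + 247 gives 5P = 55, so P* = $11 and Q* = 280.
With the tax collected from sellers, supply shifts: Qs = 3(P − 14) + 247.
New equilibrium: buyers pay $19.4, sellers receive $5.4, Q = 263.2. (Wedge: Pb − Ps = 14.)
Quantity falls by |ΔQ| = |280 − 263.2| = 16.8.
DWL = ½ · t · |ΔQ| = ½ · 14 · 16.8 = $117.6.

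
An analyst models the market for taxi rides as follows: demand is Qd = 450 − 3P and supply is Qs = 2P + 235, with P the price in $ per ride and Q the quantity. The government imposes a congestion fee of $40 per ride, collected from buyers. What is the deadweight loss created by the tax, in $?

Deadweight loss = $960.

Before the tax: set 450 − 3P = 2P + 235 → P* = $43, Q* = 321.
With the tax collected from buyers, demand (in seller-price terms) shifts: Qd = 450 − 3(P + 40).
New equilibrium: buyers pay $59, sellers receive $19, Q = 273. (Wedge: Pb − Ps = 40.)
Quantity falls by |ΔQ| = |321 − 273| = 48.
DWL = ½ · t · |ΔQ| = ½ · 40 · 48 = $960.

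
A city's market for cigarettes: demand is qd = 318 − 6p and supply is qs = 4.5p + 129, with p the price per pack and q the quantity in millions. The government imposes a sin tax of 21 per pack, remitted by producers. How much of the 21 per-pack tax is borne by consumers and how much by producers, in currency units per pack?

Without the tax, 318 − 6p = 4.5p + 129 gives 10.5p = 189, so p* = 18 and q* = 210.
With the tax collected from producers, supply shifts: qs = 4.5(p − 21) + 129.
Solving gives q = 156 with consumers paying 27 and producers receiving 6 (the 21 wedge).
Burden on consumers: 9; on producers: 12. (They sum to 21.)
The less price-elastic side of the market bears the larger share of a per-unit tax.

Consumers bear 9 per pack; producers bear 12 per pack.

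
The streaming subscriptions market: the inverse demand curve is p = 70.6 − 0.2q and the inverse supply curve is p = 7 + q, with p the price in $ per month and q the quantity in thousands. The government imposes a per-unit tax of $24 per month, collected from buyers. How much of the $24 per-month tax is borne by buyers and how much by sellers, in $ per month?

Buyers bear $4 per month; sellers bear $20 per month.

Inverting to q(p) form: qd = 353 − 5p; qs = p − 7.
Before the tax: set 353 − 5p = p − 7 → p* = $60, q* = 53.
With the tax collected from buyers, demand (in seller-price terms) shifts: qd = 353 − 5(p + 24).
New equilibrium: buyers pay $64, sellers receive $40, q = 33. (Wedge: pb − ps = 24.)
Burden on buyers: $4; on sellers: $20. (They sum to $24.)
The less price-elastic side of the market bears the larger share of a per-unit tax.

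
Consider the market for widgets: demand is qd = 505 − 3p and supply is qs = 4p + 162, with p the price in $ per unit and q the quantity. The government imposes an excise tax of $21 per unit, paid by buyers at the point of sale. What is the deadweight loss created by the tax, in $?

Deadweight loss = $378.

Without the tax, 505 − 3p = 4p + 162 gives 7p = 343, so p* = $49 and q* = 358.
With the tax collected from buyers, demand (in seller-price terms) shifts: qd = 505 − 3(p + 21).
Solving gives q = 322 with buyers paying $61 and sellers receiving $40 (the $21 wedge).
Quantity falls by |ΔQ| = |358 − 322| = 36.
DWL = ½ · t · |ΔQ| = ½ · 21 · 36 = $378.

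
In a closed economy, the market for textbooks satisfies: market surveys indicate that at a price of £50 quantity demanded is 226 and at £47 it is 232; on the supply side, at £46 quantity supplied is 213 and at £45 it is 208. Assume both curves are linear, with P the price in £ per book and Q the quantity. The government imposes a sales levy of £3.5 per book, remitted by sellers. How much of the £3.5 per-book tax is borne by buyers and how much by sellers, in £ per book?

Buyers bear £2.5 per book; sellers bear £1 per book.

Demand slope: (232 − 226)/(47 − 50) = -2, so Qd = 326 − 2P.
Supply slope: (208 − 213)/(45 − 46) = 5, so Qs = 5P − 17.
Before the tax: set 326 − 2P = 5P − 17 → P* = £49, Q* = 228.
With the tax collected from sellers, supply shifts: Qs = 5(P − 3.5) − 17.
New equilibrium: buyers pay £51.5, sellers receive £48, Q = 223. (Wedge: Pb − Ps = 3.5.)
Burden on buyers: £2.5; on sellers: £1. (They sum to £3.5.)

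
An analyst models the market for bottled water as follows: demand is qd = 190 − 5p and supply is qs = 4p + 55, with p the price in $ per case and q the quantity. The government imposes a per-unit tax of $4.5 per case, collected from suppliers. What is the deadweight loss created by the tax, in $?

Before the tax: set 190 − 5p = 4p + 55 → p* = $15, q* = 115.
With the tax collected from suppliers, supply shifts: qs = 4(p − 4.5) + 55.
New equilibrium: buyers pay $17, suppliers receive $12.5, q = 105. (Wedge: pb − ps = 4.5.)
Quantity falls by |ΔQ| = |115 − 105| = 10.
DWL = ½ · t · |ΔQ| = ½ · 4.5 · 10 = $22.5.

Deadweight loss = $22.5.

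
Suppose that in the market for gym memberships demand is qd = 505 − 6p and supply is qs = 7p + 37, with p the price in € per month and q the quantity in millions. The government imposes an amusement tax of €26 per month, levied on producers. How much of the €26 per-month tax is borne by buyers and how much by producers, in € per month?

Buyers bear €14 per month; producers bear €12 per month.

Without the tax, 505 − 6p = 7p + 37 gives 13p = 468, so p* = €36 and q* = 289.
With the tax collected from producers, supply shifts: qs = 7(p − 26) + 37.
Solving gives q = 205 with buyers paying €50 and producers receiving €24 (the €26 wedge).
Burden on buyers: €14; on producers: €12. (They sum to €26.)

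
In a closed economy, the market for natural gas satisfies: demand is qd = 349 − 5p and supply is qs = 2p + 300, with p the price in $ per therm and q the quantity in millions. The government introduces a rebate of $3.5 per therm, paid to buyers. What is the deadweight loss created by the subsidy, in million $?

Deadweight loss = $8.75 million.

Before the subsidy: set 349 − 5p = 2p + 300 → p* = $7, q* = 314.
With a per-unit subsidy paid to buyers, each effectively pays p − 3.5, so demand becomes qd = 349 − 5(p − 3.5).
New equilibrium: buyers pay $6, suppliers receive $9.5, q = 319. (Wedge: pb − ps = −3.5.)
Quantity rises by |ΔQ| = |314 − 319| = 5.
DWL = ½ · t · |ΔQ| = ½ · 3.5 · 5 = $8.75.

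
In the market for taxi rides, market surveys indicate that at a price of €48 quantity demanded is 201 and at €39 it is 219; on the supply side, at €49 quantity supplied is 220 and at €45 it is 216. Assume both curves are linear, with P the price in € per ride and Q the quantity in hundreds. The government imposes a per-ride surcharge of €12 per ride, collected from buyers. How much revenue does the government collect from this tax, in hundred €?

Demand slope: (219 − 201)/(39 − 48) = -2, so Qd = 297 − 2P.
Supply slope: (216 − 220)/(45 − 49) = 1, so Qs = P + 171.
Before the tax: set 297 − 2P = P + 171 → P* = €42, Q* = 213.
With the tax collected from buyers, demand (in seller-price terms) shifts: Qd = 297 − 2(P + 12).
New equilibrium: buyers pay €46, sellers receive €34, Q = 205. (Wedge: Pb − Ps = 12.)
Revenue = t · Q = 12 · 205 = €2460.

Tax revenue = €2460 hundred.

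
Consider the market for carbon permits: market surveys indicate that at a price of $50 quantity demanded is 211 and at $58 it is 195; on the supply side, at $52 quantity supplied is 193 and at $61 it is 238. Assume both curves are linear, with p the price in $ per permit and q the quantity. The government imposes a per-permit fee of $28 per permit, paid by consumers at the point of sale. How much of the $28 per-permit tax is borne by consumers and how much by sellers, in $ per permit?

Consumers bear $20 per permit; sellers bear $8 per permit.

Demand slope: (195 − 211)/(58 − 50) = -2, so qd = 311 − 2p.
Supply slope: (238 − 193)/(61 − 52) = 5, so qs = 5p − 67.
Without the tax, 311 − 2p = 5p − 67 gives 7p = 378, so p* = $54 and q* = 203.
With the tax collected from consumers, demand (in seller-price terms) shifts: qd = 311 − 2(p + 28).
New equilibrium: consumers pay $74, sellers receive $46, q = 163. (Wedge: pb − ps = 28.)
Burden on consumers: $20; on sellers: $8. (They sum to $28.)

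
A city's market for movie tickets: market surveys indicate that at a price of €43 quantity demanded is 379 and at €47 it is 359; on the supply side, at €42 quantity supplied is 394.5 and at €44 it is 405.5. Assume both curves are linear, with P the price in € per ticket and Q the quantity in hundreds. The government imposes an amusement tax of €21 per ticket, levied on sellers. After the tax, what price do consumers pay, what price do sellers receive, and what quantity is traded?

Consumers pay €52; sellers receive €31; quantity = 334.

Demand slope: (359 − 379)/(47 − 43) = -5, so Qd = 594 − 5P.
Supply slope: (405.5 − 394.5)/(44 − 42) = 5.5, so Qs = 5.5P + 163.5.
Before the tax: set 594 − 5P = 5.5P + 163.5 → P* = €41, Q* = 389.
With the tax collected from sellers, supply shifts: Qs = 5.5(P − 21) + 163.5.
Solving gives Q = 334 with consumers paying €52 and sellers receiving €31 (the €21 wedge).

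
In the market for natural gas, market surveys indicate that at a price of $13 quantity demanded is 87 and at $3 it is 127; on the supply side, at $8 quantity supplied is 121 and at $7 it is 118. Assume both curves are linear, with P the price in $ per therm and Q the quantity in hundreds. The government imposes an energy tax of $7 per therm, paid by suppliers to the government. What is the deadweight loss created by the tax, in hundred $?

Demand slope: (127 − 87)/(3 − 13) = -4, so Qd = 139 − 4P.
Supply slope: (118 − 121)/(7 − 8) = 3, so Qs = 3P + 97.
Before the tax: set 139 − 4P = 3P + 97 → P* = $6, Q* = 115.
With the tax collected from suppliers, supply shifts: Qs = 3(P − 7) + 97.
Solving gives Q = 103 with consumers paying $9 and suppliers receiving $2 (the $7 wedge).
Quantity falls by |ΔQ| = |115 − 103| = 12.
DWL = ½ · t · |ΔQ| = ½ · 7 · 12 = $42.

Deadweight loss = $42 hundred.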